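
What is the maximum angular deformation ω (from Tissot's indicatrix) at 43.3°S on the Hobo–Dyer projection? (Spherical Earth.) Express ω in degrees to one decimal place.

9.9°

The Hobo–Dyer projection is cylindrical equal-area with φ₀ = 37.5°. For cylindrical equal-area with standard parallel φ₀, h = cos φ / cos φ₀ and k = cos φ₀ / cos φ, so h·k = 1.
At 43.3°: h = 0.9173, k = 1.090; principal scales a = 1.090, b = 0.9173.
sin(ω/2) = (a − b)/(a + b) = 0.1728/2.007 = 0.08607, so ω = 2 arcsin(0.08607) ≈ 9.9°.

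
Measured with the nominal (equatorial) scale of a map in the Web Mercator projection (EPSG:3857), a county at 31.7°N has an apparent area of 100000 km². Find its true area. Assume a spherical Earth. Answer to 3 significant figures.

For Mercator, h = k = sec φ (a conformal cylindrical projection has a single point scale, 1/cos φ).
Areal scale = k² = sec²φ = 1/cos²(31.7°) = 1/0.8508² = 1.381.
True area = apparent / (areal scale) = 100000 / 1.381 ≈ 72400 km².

72400 km²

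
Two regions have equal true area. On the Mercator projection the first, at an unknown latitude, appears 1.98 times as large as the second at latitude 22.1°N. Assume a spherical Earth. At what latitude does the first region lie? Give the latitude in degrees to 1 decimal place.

For equal true areas on Mercator, apparent areas scale as sec²φ, so the ratio is cos²φ₂ / cos²φ₁.
cos²φ₂ / cos²φ₁ = 1.98  ⇒  cos φ₁ = cos 22.1° / √1.98 = 0.9265/1.407 = 0.6585.
φ₁ = arccos(0.6585) ≈ 48.8°.

48.8°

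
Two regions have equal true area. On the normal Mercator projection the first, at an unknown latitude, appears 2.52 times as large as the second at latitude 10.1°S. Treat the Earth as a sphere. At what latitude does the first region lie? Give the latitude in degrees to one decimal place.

51.7°

For equal true areas on Mercator, apparent areas scale as sec²φ, so the ratio is cos²φ₂ / cos²φ₁.
cos²φ₂ / cos²φ₁ = 2.52  ⇒  cos φ₁ = cos 10.1° / √2.52 = 0.9845/1.587 = 0.6202.
φ₁ = arccos(0.6202) ≈ 51.7°.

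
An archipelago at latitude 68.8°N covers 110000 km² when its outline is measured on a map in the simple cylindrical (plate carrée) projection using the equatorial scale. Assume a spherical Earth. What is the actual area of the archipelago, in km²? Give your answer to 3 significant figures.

In the plate carrée (x = Rλ, y = Rφ), meridians are true-scale (h = 1) and parallels are stretched by k = sec φ.
Areal scale = h·k = 1 × sec φ; at 68.8°, h = 1.000, k = 2.765, so h·k = 2.765.
True area = apparent / (areal scale) = 110000 / 2.765 ≈ 39800 km².

39800 km²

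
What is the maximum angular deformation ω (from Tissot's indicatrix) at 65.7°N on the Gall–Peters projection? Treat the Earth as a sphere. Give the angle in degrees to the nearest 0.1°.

Gall–Peters is a cylindrical equal-area projection with standard parallels at ±45°. For cylindrical equal-area with standard parallel φ₀, h = cos φ / cos φ₀ and k = cos φ₀ / cos φ, so h·k = 1.
At 65.7°: h = 0.5820, k = 1.718; principal scales a = 1.718, b = 0.5820.
sin(ω/2) = (a − b)/(a + b) = 1.136/2.300 = 0.4940, so ω = 2 arcsin(0.4940) ≈ 59.2°.

59.2°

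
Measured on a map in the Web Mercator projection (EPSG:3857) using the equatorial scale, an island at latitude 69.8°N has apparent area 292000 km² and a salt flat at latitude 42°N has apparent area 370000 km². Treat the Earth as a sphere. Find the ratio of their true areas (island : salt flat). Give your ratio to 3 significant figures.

0.170

Since Mercator area scale is 1/cos²φ, the true area equals the apparent area multiplied by cos²φ.
True area of island: 292000 × cos²(69.8°) = 292000 × 0.1192 = 34820 km².
True area of salt flat: 370000 × cos²(42°) = 370000 × 0.5523 = 204300 km².
Ratio = 34820 / 204300 ≈ 0.170.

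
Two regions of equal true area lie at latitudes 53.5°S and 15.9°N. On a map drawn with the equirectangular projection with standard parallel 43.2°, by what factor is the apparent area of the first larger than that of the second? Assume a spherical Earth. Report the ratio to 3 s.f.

In the equirectangular projection with standard parallel φ₀ = 43.2° (x = Rλ cos φ₀, y = Rφ), meridians are true-scale (h = 1) and the parallel scale is k = cos φ₀ / cos φ.
Areal scale at 53.5°: h·k = 1.000 × 1.226 = 1.226.
Areal scale at 15.9°: h·k = 1.000 × 0.7580 = 0.7580.
Ratio = 1.226/0.7580 ≈ 1.62.

1.62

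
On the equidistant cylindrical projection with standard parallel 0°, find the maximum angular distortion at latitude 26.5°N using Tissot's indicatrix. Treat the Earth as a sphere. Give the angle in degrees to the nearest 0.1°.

6.4°

In the plate carrée (x = Rλ, y = Rφ), meridians are true-scale (h = 1) and parallels are stretched by k = sec φ.
At 26.5°: h = 1.000, k = 1.117; principal scales a = 1.117, b = 1.000.
sin(ω/2) = (a − b)/(a + b) = 0.1174/2.117 = 0.05545, so ω = 2 arcsin(0.05545) ≈ 6.4°.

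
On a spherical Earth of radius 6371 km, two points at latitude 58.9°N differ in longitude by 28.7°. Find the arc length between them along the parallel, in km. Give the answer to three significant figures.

Arc length along a parallel = R cos φ · Δλ (with Δλ in radians).
= 6371 × cos 58.9° × (28.7° × π/180) = 6371 × 0.5165 × 0.5009 ≈ 1650 km.

1650 km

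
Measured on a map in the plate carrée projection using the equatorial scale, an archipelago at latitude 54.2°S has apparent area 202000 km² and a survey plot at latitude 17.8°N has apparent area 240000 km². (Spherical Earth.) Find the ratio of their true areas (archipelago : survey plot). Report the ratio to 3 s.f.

Plate carrée has h = 1 and k = sec φ, giving areal scale sec φ; true area = (apparent area) · cos φ.
True area of archipelago: 202000 × cos(54.2°) = 202000 × 0.5850 = 118200 km².
True area of survey plot: 240000 × cos(17.8°) = 240000 × 0.9521 = 228500 km².
Ratio = 118200 / 228500 ≈ 0.517.

0.517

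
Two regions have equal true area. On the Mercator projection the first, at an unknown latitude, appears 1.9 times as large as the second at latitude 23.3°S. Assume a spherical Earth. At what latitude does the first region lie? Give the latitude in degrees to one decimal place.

Mercator areal scale is sec²φ, so apparent-area ratio = sec²φ₁ / sec²φ₂ = cos²φ₂ / cos²φ₁.
cos²φ₂ / cos²φ₁ = 1.9  ⇒  cos φ₁ = cos 23.3° / √1.9 = 0.9184/1.378 = 0.6663.
φ₁ = arccos(0.6663) ≈ 48.2°.

48.2°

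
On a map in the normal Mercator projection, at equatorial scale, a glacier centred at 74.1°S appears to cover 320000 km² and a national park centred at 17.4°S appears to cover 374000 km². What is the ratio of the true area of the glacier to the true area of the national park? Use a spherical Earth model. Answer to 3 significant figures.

0.0705

Mercator's areal exaggeration is sec²φ; hence true area = (apparent area) · cos²φ.
True area of glacier: 320000 × cos²(74.1°) = 320000 × 0.07505 = 24020 km².
True area of national park: 374000 × cos²(17.4°) = 374000 × 0.9106 = 340600 km².
Ratio = 24020 / 340600 ≈ 0.0705.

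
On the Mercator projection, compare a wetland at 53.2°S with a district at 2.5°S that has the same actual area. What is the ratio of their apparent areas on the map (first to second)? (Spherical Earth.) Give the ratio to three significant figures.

2.78

Mercator is conformal with k = sec φ, so areal scale = k² = sec²φ.
At 53.2°: sec²(53.2°) = 1/0.5990² = 2.787.
At 2.5°: sec²(2.5°) = 1/0.9990² = 1.002.
Ratio = 2.787/1.002 = cos²(2.5°)/cos²(53.2°) ≈ 2.78.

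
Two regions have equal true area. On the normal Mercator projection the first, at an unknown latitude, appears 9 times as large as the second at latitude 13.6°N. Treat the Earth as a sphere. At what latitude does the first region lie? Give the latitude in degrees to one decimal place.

Mercator areal scale is sec²φ, so apparent-area ratio = sec²φ₁ / sec²φ₂ = cos²φ₂ / cos²φ₁.
cos²φ₂ / cos²φ₁ = 9  ⇒  cos φ₁ = cos 13.6° / √9 = 0.9720/3.000 = 0.3240.
φ₁ = arccos(0.3240) ≈ 71.1°.

71.1°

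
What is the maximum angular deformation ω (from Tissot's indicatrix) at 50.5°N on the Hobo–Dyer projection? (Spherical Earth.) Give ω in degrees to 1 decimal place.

The Hobo–Dyer projection is cylindrical equal-area with φ₀ = 37.5°. A cylindrical equal-area projection with standard parallel φ₀ has meridian scale h = cos φ / cos φ₀ and parallel scale k = cos φ₀ / cos φ (so areas are preserved, h·k = 1).
At 50.5°: h = 0.8018, k = 1.247; principal scales a = 1.247, b = 0.8018.
sin(ω/2) = (a − b)/(a + b) = 0.4455/2.049 = 0.2174, so ω = 2 arcsin(0.2174) ≈ 25.1°.

25.1°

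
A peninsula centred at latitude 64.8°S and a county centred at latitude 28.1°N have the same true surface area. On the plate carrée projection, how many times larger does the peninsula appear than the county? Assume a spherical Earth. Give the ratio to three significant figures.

In the plate carrée (x = Rλ, y = Rφ), meridians are true-scale (h = 1) and parallels are stretched by k = sec φ.
Areal scale at 64.8°: h·k = 1.000 × 2.349 = 2.349.
Areal scale at 28.1°: h·k = 1.000 × 1.134 = 1.134.
Ratio = 2.349/1.134 ≈ 2.07.

2.07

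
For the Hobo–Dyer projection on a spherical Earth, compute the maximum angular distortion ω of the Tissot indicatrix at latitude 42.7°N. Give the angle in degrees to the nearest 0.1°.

8.8°

Hobo–Dyer is a cylindrical equal-area projection with standard parallels at ±37.5°. Cylindrical equal-area (φ₀ = 37.5°): h = cos φ / cos 37.5° along meridians, k = cos 37.5° / cos φ along parallels; h·k = 1.
At 42.7°: h = 0.9263, k = 1.080; principal scales a = 1.080, b = 0.9263.
sin(ω/2) = (a − b)/(a + b) = 0.1532/2.006 = 0.07637, so ω = 2 arcsin(0.07637) ≈ 8.8°.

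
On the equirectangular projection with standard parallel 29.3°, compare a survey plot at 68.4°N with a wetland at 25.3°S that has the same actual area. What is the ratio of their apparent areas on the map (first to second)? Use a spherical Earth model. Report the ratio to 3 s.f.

With standard parallel φ₀ = 29.3°, the equirectangular projection gives x = Rλ cos φ₀, y = Rφ, so h = 1 and k = cos 29.3° / cos φ.
Areal scale at 68.4°: h·k = 1.000 × 2.369 = 2.369.
Areal scale at 25.3°: h·k = 1.000 × 0.9646 = 0.9646.
Ratio = 2.369/0.9646 ≈ 2.46.

2.46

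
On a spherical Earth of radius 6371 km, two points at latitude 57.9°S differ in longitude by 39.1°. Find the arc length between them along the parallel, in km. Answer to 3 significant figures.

2310 km

Arc length along a parallel = R cos φ · Δλ (with Δλ in radians).
= 6371 × cos 57.9° × (39.1° × π/180) = 6371 × 0.5314 × 0.6824 ≈ 2310 km.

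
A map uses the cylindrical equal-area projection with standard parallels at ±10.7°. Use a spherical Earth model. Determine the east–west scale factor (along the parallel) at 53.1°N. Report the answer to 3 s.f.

Cylindrical equal-area (φ₀ = 10.7°): h = cos φ / cos 10.7° along meridians, k = cos 10.7° / cos φ along parallels; h·k = 1.
k = cos 10.7° / cos 53.1° = 0.9826/0.6004 = 1.637.

1.64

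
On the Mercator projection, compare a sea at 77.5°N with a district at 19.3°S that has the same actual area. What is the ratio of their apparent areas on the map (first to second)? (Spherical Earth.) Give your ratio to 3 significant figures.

19.0

Mercator is conformal with k = sec φ, so areal scale = k² = sec²φ.
At 77.5°: sec²(77.5°) = 1/0.2164² = 21.35.
At 19.3°: sec²(19.3°) = 1/0.9438² = 1.123.
Ratio = 21.35/1.123 = cos²(19.3°)/cos²(77.5°) ≈ 19.0.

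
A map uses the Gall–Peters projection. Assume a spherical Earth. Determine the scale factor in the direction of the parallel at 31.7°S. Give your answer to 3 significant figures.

The Gall–Peters projection is cylindrical equal-area with φ₀ = 45°. Cylindrical equal-area (φ₀ = 45°): h = cos φ / cos 45° along meridians, k = cos 45° / cos φ along parallels; h·k = 1.
k = cos 45° / cos 31.7° = 0.7071/0.8508 = 0.8311.

0.831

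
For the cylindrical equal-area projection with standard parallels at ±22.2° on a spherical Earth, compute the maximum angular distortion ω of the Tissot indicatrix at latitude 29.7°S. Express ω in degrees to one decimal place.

Cylindrical equal-area (φ₀ = 22.2°): h = cos φ / cos 22.2° along meridians, k = cos 22.2° / cos φ along parallels; h·k = 1.
At 29.7°: h = 0.9382, k = 1.066; principal scales a = 1.066, b = 0.9382.
sin(ω/2) = (a − b)/(a + b) = 0.1277/2.004 = 0.06373, so ω = 2 arcsin(0.06373) ≈ 7.3°.

7.3°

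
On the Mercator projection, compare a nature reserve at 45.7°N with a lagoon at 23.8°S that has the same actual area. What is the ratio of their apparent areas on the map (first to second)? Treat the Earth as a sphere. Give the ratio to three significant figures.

Mercator areal scale is sec²φ.
At 45.7°: sec²(45.7°) = 1/0.6984² = 2.050.
At 23.8°: sec²(23.8°) = 1/0.9150² = 1.195.
Ratio = 2.050/1.195 = cos²(23.8°)/cos²(45.7°) ≈ 1.72.

1.72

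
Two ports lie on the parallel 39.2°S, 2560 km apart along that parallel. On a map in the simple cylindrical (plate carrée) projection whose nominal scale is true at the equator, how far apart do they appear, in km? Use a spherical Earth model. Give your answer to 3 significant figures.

Plate carrée maps x = Rλ, y = Rφ. The meridian scale is h = 1 and the parallel scale is k = 1/cos φ = sec φ.
Along the parallel, k = sec 39.2° = 1/0.7749 = 1.290.
Map distance = 2560 × 1.290 ≈ 3300 km.

3300 km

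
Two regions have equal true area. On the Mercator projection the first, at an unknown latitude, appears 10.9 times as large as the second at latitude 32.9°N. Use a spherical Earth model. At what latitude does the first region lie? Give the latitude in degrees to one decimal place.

On Mercator, (apparent₁)/(apparent₂) = sec²φ₁ / sec²φ₂ when true areas are equal.
cos²φ₂ / cos²φ₁ = 10.9  ⇒  cos φ₁ = cos 32.9° / √10.9 = 0.8396/3.302 = 0.2543.
φ₁ = arccos(0.2543) ≈ 75.3°.

75.3°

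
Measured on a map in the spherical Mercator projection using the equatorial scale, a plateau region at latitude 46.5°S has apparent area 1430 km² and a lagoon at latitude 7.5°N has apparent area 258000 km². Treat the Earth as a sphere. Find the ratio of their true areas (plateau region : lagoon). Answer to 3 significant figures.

On Mercator the areal scale is sec²φ, so true area = apparent × cos²φ.
True area of plateau region: 1430 × cos²(46.5°) = 1430 × 0.4738 = 677.6 km².
True area of lagoon: 258000 × cos²(7.5°) = 258000 × 0.9830 = 253600 km².
Ratio = 677.6 / 253600 ≈ 0.00267.

0.00267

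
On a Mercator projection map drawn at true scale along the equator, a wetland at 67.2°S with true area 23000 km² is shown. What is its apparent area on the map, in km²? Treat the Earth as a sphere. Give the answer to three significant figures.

For Mercator, h = k = sec φ (a conformal cylindrical projection has a single point scale, 1/cos φ).
Areal scale = k² = sec²φ = 1/cos²(67.2°) = 1/0.3875² = 6.659.
Apparent area = 23000 × 6.659 ≈ 153000 km².

153000 km²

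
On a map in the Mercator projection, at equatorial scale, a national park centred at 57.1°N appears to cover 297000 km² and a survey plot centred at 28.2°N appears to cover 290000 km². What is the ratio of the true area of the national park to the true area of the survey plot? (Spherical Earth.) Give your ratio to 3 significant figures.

Mercator's areal exaggeration is sec²φ; hence true area = (apparent area) · cos²φ.
True area of national park: 297000 × cos²(57.1°) = 297000 × 0.2950 = 87630 km².
True area of survey plot: 290000 × cos²(28.2°) = 290000 × 0.7767 = 225200 km².
Ratio = 87630 / 225200 ≈ 0.389.

0.389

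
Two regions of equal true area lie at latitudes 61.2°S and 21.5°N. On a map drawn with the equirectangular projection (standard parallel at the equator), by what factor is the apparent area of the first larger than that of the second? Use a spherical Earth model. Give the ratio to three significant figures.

1.93

In the plate carrée (x = Rλ, y = Rφ), meridians are true-scale (h = 1) and parallels are stretched by k = sec φ.
Areal scale at 61.2°: h·k = 1.000 × 2.076 = 2.076.
Areal scale at 21.5°: h·k = 1.000 × 1.075 = 1.075.
Ratio = 2.076/1.075 ≈ 1.93.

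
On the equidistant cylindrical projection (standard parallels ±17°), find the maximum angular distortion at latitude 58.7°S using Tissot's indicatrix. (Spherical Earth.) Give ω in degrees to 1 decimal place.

34.4°

In the equirectangular projection with standard parallel φ₀ = 17° (x = Rλ cos φ₀, y = Rφ), meridians are true-scale (h = 1) and the parallel scale is k = cos φ₀ / cos φ.
At 58.7°: h = 1.000, k = 1.841; principal scales a = 1.841, b = 1.000.
sin(ω/2) = (a − b)/(a + b) = 0.8407/2.841 = 0.2960, so ω = 2 arcsin(0.2960) ≈ 34.4°.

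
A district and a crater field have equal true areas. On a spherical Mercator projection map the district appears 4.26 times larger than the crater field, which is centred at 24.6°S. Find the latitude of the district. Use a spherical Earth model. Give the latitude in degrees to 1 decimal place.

63.9°

For equal true areas on Mercator, apparent areas scale as sec²φ, so the ratio is cos²φ₂ / cos²φ₁.
cos²φ₂ / cos²φ₁ = 4.26  ⇒  cos φ₁ = cos 24.6° / √4.26 = 0.9092/2.064 = 0.4405.
φ₁ = arccos(0.4405) ≈ 63.9°.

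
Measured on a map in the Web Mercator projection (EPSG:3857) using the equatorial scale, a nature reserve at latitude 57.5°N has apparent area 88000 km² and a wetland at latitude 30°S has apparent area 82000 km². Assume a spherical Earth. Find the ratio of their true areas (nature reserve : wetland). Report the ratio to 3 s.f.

0.413

Since Mercator area scale is 1/cos²φ, the true area equals the apparent area multiplied by cos²φ.
True area of nature reserve: 88000 × cos²(57.5°) = 88000 × 0.2887 = 25400 km².
True area of wetland: 82000 × cos²(30°) = 82000 × 0.7500 = 61500 km².
Ratio = 25400 / 61500 ≈ 0.413.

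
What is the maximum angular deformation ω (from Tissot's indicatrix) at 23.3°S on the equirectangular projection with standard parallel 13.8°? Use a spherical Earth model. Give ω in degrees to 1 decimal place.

In the equirectangular projection with standard parallel φ₀ = 13.8° (x = Rλ cos φ₀, y = Rφ), meridians are true-scale (h = 1) and the parallel scale is k = cos φ₀ / cos φ.
At 23.3°: h = 1.000, k = 1.057; principal scales a = 1.057, b = 1.000.
sin(ω/2) = (a − b)/(a + b) = 0.05737/2.057 = 0.02788, so ω = 2 arcsin(0.02788) ≈ 3.2°.

3.2°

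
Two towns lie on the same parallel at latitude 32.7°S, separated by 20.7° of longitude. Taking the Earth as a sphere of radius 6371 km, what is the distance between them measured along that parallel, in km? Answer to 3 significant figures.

1940 km

Arc length along a parallel = R cos φ · Δλ (with Δλ in radians).
= 6371 × cos 32.7° × (20.7° × π/180) = 6371 × 0.8415 × 0.3613 ≈ 1940 km.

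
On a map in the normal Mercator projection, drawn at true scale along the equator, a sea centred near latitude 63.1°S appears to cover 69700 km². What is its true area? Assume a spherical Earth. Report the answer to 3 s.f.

14300 km²

For Mercator, h = k = sec φ (a conformal cylindrical projection has a single point scale, 1/cos φ).
Areal scale = k² = sec²φ = 1/cos²(63.1°) = 1/0.4524² = 4.885.
True area = apparent / (areal scale) = 69700 / 4.885 ≈ 14300 km².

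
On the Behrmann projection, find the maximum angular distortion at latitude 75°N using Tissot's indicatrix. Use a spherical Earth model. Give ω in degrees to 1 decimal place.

The Behrmann projection is cylindrical equal-area with φ₀ = 30°. A cylindrical equal-area projection with standard parallel φ₀ has meridian scale h = cos φ / cos φ₀ and parallel scale k = cos φ₀ / cos φ (so areas are preserved, h·k = 1).
At 75°: h = 0.2989, k = 3.346; principal scales a = 3.346, b = 0.2989.
sin(ω/2) = (a − b)/(a + b) = 3.047/3.645 = 0.8360, so ω = 2 arcsin(0.8360) ≈ 113.4°.

113.4°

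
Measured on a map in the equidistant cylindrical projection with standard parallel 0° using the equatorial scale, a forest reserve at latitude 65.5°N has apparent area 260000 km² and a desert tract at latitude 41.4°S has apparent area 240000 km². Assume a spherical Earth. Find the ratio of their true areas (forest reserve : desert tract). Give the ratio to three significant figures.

0.599

Plate carrée has h = 1 and k = sec φ, giving areal scale sec φ; true area = (apparent area) · cos φ.
True area of forest reserve: 260000 × cos(65.5°) = 260000 × 0.4147 = 107800 km².
True area of desert tract: 240000 × cos(41.4°) = 240000 × 0.7501 = 180000 km².
Ratio = 107800 / 180000 ≈ 0.599.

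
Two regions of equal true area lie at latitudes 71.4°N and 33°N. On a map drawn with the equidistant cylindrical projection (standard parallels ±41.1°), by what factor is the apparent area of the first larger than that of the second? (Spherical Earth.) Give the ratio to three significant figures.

2.63

In the equirectangular projection with standard parallel φ₀ = 41.1° (x = Rλ cos φ₀, y = Rφ), meridians are true-scale (h = 1) and the parallel scale is k = cos φ₀ / cos φ.
Areal scale at 71.4°: h·k = 1.000 × 2.363 = 2.363.
Areal scale at 33°: h·k = 1.000 × 0.8985 = 0.8985.
Ratio = 2.363/0.8985 ≈ 2.63.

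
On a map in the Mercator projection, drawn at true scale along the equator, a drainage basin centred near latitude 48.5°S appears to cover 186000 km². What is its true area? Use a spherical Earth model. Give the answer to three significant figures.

81700 km²

The Mercator projection is conformal; its linear scale factor is the same in every direction and equals sec φ = 1/cos φ.
Areal scale = k² = sec²φ = 1/cos²(48.5°) = 1/0.6626² = 2.278.
True area = apparent / (areal scale) = 186000 / 2.278 ≈ 81700 km².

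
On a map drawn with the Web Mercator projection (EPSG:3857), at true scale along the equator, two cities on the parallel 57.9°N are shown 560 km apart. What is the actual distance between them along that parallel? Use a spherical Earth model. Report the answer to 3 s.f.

298 km

Mercator is conformal, so the point scale is isotropic: h = k = sec φ = 1/cos φ.
Along the parallel at 57.9°, map distances are exaggerated by k = sec 57.9° = 1.882.
True distance = 560 / 1.882 = 560 × cos 57.9° ≈ 298 km.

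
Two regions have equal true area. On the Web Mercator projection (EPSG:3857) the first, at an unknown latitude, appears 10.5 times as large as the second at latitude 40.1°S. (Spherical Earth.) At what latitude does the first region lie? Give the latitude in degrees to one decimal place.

76.3°

For equal true areas on Mercator, apparent areas scale as sec²φ, so the ratio is cos²φ₂ / cos²φ₁.
cos²φ₂ / cos²φ₁ = 10.5  ⇒  cos φ₁ = cos 40.1° / √10.5 = 0.7649/3.240 = 0.2361.
φ₁ = arccos(0.2361) ≈ 76.3°.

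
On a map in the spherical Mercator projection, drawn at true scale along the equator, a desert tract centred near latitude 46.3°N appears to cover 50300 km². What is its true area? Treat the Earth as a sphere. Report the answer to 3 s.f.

24000 km²

Mercator is conformal, so the point scale is isotropic: h = k = sec φ = 1/cos φ.
Areal scale = k² = sec²φ = 1/cos²(46.3°) = 1/0.6909² = 2.095.
True area = apparent / (areal scale) = 50300 / 2.095 ≈ 24000 km².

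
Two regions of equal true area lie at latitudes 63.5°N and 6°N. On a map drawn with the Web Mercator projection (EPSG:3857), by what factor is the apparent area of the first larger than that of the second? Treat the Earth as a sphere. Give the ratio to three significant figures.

4.97

Mercator areal scale is sec²φ.
At 63.5°: sec²(63.5°) = 1/0.4462² = 5.023.
At 6°: sec²(6°) = 1/0.9945² = 1.011.
Ratio = 5.023/1.011 = cos²(6°)/cos²(63.5°) ≈ 4.97.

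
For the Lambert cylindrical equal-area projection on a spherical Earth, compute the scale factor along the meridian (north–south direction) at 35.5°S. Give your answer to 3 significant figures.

The Lambert cylindrical equal-area projection is the cylindrical equal-area projection with its standard parallel at the equator (φ₀ = 0). A cylindrical equal-area projection with standard parallel φ₀ has meridian scale h = cos φ / cos φ₀ and parallel scale k = cos φ₀ / cos φ (so areas are preserved, h·k = 1).
h = cos 35.5° / cos 0° = 0.8141/1.000 = 0.8141.

0.814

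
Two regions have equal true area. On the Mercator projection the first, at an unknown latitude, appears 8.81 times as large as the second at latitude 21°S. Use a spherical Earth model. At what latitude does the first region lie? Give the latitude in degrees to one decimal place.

71.7°

For equal true areas on Mercator, apparent areas scale as sec²φ, so the ratio is cos²φ₂ / cos²φ₁.
cos²φ₂ / cos²φ₁ = 8.81  ⇒  cos φ₁ = cos 21° / √8.81 = 0.9336/2.968 = 0.3145.
φ₁ = arccos(0.3145) ≈ 71.7°.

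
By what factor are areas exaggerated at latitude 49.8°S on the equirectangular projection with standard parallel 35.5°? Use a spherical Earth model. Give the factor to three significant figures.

1.26

With standard parallel φ₀ = 35.5°, the equirectangular projection gives x = Rλ cos φ₀, y = Rφ, so h = 1 and k = cos 35.5° / cos φ.
Areal scale = h·k = 1 × cos φ₀ / cos φ; at 49.8°, h = 1.000, k = 1.261, so h·k = 1.261.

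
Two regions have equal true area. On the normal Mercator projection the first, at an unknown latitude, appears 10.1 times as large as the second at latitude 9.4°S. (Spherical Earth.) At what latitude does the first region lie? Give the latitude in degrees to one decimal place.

Mercator areal scale is sec²φ, so apparent-area ratio = sec²φ₁ / sec²φ₂ = cos²φ₂ / cos²φ₁.
cos²φ₂ / cos²φ₁ = 10.1  ⇒  cos φ₁ = cos 9.4° / √10.1 = 0.9866/3.178 = 0.3104.
φ₁ = arccos(0.3104) ≈ 71.9°.

71.9°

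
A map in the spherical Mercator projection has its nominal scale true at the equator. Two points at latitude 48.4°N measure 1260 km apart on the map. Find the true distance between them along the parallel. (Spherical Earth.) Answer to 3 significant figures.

The Mercator projection is conformal; its linear scale factor is the same in every direction and equals sec φ = 1/cos φ.
Along the parallel at 48.4°, map distances are exaggerated by k = sec 48.4° = 1.506.
True distance = 1260 / 1.506 = 1260 × cos 48.4° ≈ 837 km.

837 km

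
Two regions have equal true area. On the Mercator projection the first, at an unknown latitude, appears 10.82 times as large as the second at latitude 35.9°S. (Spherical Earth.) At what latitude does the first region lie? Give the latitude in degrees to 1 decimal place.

75.7°

Mercator areal scale is sec²φ, so apparent-area ratio = sec²φ₁ / sec²φ₂ = cos²φ₂ / cos²φ₁.
cos²φ₂ / cos²φ₁ = 10.82  ⇒  cos φ₁ = cos 35.9° / √10.82 = 0.8100/3.289 = 0.2463.
φ₁ = arccos(0.2463) ≈ 75.7°.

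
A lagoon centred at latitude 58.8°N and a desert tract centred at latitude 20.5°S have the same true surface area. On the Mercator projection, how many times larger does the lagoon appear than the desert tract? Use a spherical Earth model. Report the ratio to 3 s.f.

3.27

Mercator is conformal with k = sec φ, so areal scale = k² = sec²φ.
At 58.8°: sec²(58.8°) = 1/0.5180² = 3.726.
At 20.5°: sec²(20.5°) = 1/0.9367² = 1.140.
Ratio = 3.726/1.140 = cos²(20.5°)/cos²(58.8°) ≈ 3.27.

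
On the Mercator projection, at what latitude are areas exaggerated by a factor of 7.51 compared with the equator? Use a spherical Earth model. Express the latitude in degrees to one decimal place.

68.6°

Mercator areal scale is sec²φ.
sec²φ = 7.51  ⇒  cos²φ = 0.1332  ⇒  cos φ = 0.3649.
φ = arccos(0.3649) ≈ 68.6°.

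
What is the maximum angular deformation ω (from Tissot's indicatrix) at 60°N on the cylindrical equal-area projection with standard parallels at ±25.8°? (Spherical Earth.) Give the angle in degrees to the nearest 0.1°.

63.8°

For cylindrical equal-area with standard parallel φ₀, h = cos φ / cos φ₀ and k = cos φ₀ / cos φ, so h·k = 1.
At 60°: h = 0.5554, k = 1.801; principal scales a = 1.801, b = 0.5554.
sin(ω/2) = (a − b)/(a + b) = 1.245/2.356 = 0.5286, so ω = 2 arcsin(0.5286) ≈ 63.8°.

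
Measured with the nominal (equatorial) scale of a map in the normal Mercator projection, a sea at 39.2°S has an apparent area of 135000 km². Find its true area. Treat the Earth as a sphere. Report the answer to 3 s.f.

Mercator is conformal, so the point scale is isotropic: h = k = sec φ = 1/cos φ.
Areal scale = k² = sec²φ = 1/cos²(39.2°) = 1/0.7749² = 1.665.
True area = apparent / (areal scale) = 135000 / 1.665 ≈ 81100 km².

81100 km²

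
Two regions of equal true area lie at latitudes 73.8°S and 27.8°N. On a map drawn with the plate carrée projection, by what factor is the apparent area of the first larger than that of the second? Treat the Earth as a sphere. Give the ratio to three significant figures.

In the plate carrée (x = Rλ, y = Rφ), meridians are true-scale (h = 1) and parallels are stretched by k = sec φ.
Areal scale at 73.8°: h·k = 1.000 × 3.584 = 3.584.
Areal scale at 27.8°: h·k = 1.000 × 1.130 = 1.130.
Ratio = 3.584/1.130 ≈ 3.17.

3.17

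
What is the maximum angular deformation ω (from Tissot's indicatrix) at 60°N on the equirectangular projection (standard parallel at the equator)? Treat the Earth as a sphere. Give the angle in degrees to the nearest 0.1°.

For the equirectangular projection with φ₀ = 0 (plate carrée), h = 1 along meridians and k = sec φ along parallels.
At 60°: h = 1.000, k = 2.000; principal scales a = 2.000, b = 1.000.
sin(ω/2) = (a − b)/(a + b) = 1.0000/3.000 = 0.3333, so ω = 2 arcsin(0.3333) ≈ 38.9°.

38.9°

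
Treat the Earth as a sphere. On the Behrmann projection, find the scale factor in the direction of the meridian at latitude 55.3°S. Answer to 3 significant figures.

The Behrmann projection is cylindrical equal-area with φ₀ = 30°. A cylindrical equal-area projection with standard parallel φ₀ has meridian scale h = cos φ / cos φ₀ and parallel scale k = cos φ₀ / cos φ (so areas are preserved, h·k = 1).
h = cos 55.3° / cos 30° = 0.5693/0.8660 = 0.6573.

0.657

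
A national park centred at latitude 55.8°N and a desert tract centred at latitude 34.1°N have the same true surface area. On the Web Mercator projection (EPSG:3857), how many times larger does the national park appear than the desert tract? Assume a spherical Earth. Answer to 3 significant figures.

Mercator areal scale is sec²φ.
At 55.8°: sec²(55.8°) = 1/0.5621² = 3.165.
At 34.1°: sec²(34.1°) = 1/0.8281² = 1.458.
Ratio = 3.165/1.458 = cos²(34.1°)/cos²(55.8°) ≈ 2.17.

2.17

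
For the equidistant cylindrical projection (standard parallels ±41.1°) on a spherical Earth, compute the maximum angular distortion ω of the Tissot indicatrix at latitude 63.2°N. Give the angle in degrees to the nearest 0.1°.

With standard parallel φ₀ = 41.1°, the equirectangular projection gives x = Rλ cos φ₀, y = Rφ, so h = 1 and k = cos 41.1° / cos φ.
At 63.2°: h = 1.000, k = 1.671; principal scales a = 1.671, b = 1.000.
sin(ω/2) = (a − b)/(a + b) = 0.6713/2.671 = 0.2513, so ω = 2 arcsin(0.2513) ≈ 29.1°.

29.1°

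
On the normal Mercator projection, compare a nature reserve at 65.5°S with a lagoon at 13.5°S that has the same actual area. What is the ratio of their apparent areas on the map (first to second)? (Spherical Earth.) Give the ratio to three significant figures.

Mercator areal scale is sec²φ.
At 65.5°: sec²(65.5°) = 1/0.4147² = 5.815.
At 13.5°: sec²(13.5°) = 1/0.9724² = 1.058.
Ratio = 5.815/1.058 = cos²(13.5°)/cos²(65.5°) ≈ 5.50.

5.50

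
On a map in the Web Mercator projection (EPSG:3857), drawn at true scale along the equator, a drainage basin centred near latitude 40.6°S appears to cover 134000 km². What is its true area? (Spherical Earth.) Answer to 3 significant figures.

77300 km²

For Mercator, h = k = sec φ (a conformal cylindrical projection has a single point scale, 1/cos φ).
Areal scale = k² = sec²φ = 1/cos²(40.6°) = 1/0.7593² = 1.735.
True area = apparent / (areal scale) = 134000 / 1.735 ≈ 77300 km².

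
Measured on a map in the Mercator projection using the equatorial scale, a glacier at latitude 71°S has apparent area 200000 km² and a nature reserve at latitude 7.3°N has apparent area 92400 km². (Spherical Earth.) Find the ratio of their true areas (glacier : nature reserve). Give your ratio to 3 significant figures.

On Mercator the areal scale is sec²φ, so true area = apparent × cos²φ.
True area of glacier: 200000 × cos²(71°) = 200000 × 0.1060 = 21200 km².
True area of nature reserve: 92400 × cos²(7.3°) = 92400 × 0.9839 = 90910 km².
Ratio = 21200 / 90910 ≈ 0.233.

0.233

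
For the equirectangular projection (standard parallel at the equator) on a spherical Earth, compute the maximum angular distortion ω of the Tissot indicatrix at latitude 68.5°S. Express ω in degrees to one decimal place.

In the plate carrée (x = Rλ, y = Rφ), meridians are true-scale (h = 1) and parallels are stretched by k = sec φ.
At 68.5°: h = 1.000, k = 2.729; principal scales a = 2.729, b = 1.000.
sin(ω/2) = (a − b)/(a + b) = 1.729/3.729 = 0.4636, so ω = 2 arcsin(0.4636) ≈ 55.2°.

55.2°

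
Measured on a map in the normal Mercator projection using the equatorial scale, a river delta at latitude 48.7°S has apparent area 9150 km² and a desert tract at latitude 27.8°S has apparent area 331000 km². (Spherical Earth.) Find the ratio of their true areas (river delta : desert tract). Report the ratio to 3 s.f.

On Mercator the areal scale is sec²φ, so true area = apparent × cos²φ.
True area of river delta: 9150 × cos²(48.7°) = 9150 × 0.4356 = 3986 km².
True area of desert tract: 331000 × cos²(27.8°) = 331000 × 0.7825 = 259000 km².
Ratio = 3986 / 259000 ≈ 0.0154.

0.0154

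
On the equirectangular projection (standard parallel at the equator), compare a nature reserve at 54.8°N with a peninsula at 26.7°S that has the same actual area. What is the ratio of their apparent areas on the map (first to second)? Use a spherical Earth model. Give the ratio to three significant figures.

In the plate carrée (x = Rλ, y = Rφ), meridians are true-scale (h = 1) and parallels are stretched by k = sec φ.
Areal scale at 54.8°: h·k = 1.000 × 1.735 = 1.735.
Areal scale at 26.7°: h·k = 1.000 × 1.119 = 1.119.
Ratio = 1.735/1.119 ≈ 1.55.

1.55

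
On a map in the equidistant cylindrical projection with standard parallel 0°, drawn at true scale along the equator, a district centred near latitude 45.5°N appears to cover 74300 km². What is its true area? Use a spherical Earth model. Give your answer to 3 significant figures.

For the equirectangular projection with φ₀ = 0 (plate carrée), h = 1 along meridians and k = sec φ along parallels.
Areal scale = h·k = 1 × sec φ; at 45.5°, h = 1.000, k = 1.427, so h·k = 1.427.
True area = apparent / (areal scale) = 74300 / 1.427 ≈ 52100 km².

52100 km²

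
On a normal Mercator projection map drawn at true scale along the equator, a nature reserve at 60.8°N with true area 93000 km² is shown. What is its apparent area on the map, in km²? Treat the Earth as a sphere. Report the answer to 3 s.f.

391000 km²

Mercator is conformal, so the point scale is isotropic: h = k = sec φ = 1/cos φ.
Areal scale = k² = sec²φ = 1/cos²(60.8°) = 1/0.4879² = 4.202.
Apparent area = 93000 × 4.202 ≈ 391000 km².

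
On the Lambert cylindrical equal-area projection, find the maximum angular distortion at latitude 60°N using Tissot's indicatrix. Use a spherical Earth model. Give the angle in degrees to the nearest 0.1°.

73.7°

The Lambert cylindrical equal-area projection is the cylindrical equal-area projection with its standard parallel at the equator (φ₀ = 0). For cylindrical equal-area with standard parallel φ₀, h = cos φ / cos φ₀ and k = cos φ₀ / cos φ, so h·k = 1.
At 60°: h = 0.5000, k = 2.000; principal scales a = 2.000, b = 0.5000.
sin(ω/2) = (a − b)/(a + b) = 1.500/2.500 = 0.6000, so ω = 2 arcsin(0.6000) ≈ 73.7°.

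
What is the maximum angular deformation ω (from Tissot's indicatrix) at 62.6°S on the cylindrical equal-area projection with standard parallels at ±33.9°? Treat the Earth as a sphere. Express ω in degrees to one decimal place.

64.0°

For cylindrical equal-area with standard parallel φ₀, h = cos φ / cos φ₀ and k = cos φ₀ / cos φ, so h·k = 1.
At 62.6°: h = 0.5544, k = 1.804; principal scales a = 1.804, b = 0.5544.
sin(ω/2) = (a − b)/(a + b) = 1.249/2.358 = 0.5297, so ω = 2 arcsin(0.5297) ≈ 64.0°.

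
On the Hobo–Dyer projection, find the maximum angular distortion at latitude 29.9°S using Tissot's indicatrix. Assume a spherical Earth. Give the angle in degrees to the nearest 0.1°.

The Hobo–Dyer projection is cylindrical equal-area with φ₀ = 37.5°. For cylindrical equal-area with standard parallel φ₀, h = cos φ / cos φ₀ and k = cos φ₀ / cos φ, so h·k = 1.
At 29.9°: h = 1.093, k = 0.9152; principal scales a = 1.093, b = 0.9152.
sin(ω/2) = (a − b)/(a + b) = 0.1775/2.008 = 0.08842, so ω = 2 arcsin(0.08842) ≈ 10.1°.

10.1°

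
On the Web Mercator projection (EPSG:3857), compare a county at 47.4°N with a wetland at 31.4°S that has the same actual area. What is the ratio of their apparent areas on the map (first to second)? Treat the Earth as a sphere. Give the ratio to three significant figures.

1.59

Mercator is conformal with k = sec φ, so areal scale = k² = sec²φ.
At 47.4°: sec²(47.4°) = 1/0.6769² = 2.183.
At 31.4°: sec²(31.4°) = 1/0.8536² = 1.373.
Ratio = 2.183/1.373 = cos²(31.4°)/cos²(47.4°) ≈ 1.59.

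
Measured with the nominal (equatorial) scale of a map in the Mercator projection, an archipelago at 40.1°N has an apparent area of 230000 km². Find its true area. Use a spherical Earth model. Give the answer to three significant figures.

135000 km²

The Mercator projection is conformal; its linear scale factor is the same in every direction and equals sec φ = 1/cos φ.
Areal scale = k² = sec²φ = 1/cos²(40.1°) = 1/0.7649² = 1.709.
True area = apparent / (areal scale) = 230000 / 1.709 ≈ 135000 km².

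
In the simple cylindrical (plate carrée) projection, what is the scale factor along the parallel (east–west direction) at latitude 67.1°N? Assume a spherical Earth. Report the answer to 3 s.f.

2.57

For the equirectangular projection with φ₀ = 0 (plate carrée), h = 1 along meridians and k = sec φ along parallels.
k = 1/cos 67.1° = 1/0.3891 = 2.570.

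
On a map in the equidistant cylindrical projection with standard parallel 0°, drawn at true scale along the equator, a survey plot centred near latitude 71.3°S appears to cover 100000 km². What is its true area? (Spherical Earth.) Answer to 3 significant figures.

32100 km²

For the equirectangular projection with φ₀ = 0 (plate carrée), h = 1 along meridians and k = sec φ along parallels.
Areal scale = h·k = 1 × sec φ; at 71.3°, h = 1.000, k = 3.119, so h·k = 3.119.
True area = apparent / (areal scale) = 100000 / 3.119 ≈ 32100 km².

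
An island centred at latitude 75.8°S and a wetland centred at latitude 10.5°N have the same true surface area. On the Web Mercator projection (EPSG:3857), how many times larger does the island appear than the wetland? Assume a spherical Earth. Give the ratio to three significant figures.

Mercator areal scale is sec²φ.
At 75.8°: sec²(75.8°) = 1/0.2453² = 16.62.
At 10.5°: sec²(10.5°) = 1/0.9833² = 1.034.
Ratio = 16.62/1.034 = cos²(10.5°)/cos²(75.8°) ≈ 16.1.

16.1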